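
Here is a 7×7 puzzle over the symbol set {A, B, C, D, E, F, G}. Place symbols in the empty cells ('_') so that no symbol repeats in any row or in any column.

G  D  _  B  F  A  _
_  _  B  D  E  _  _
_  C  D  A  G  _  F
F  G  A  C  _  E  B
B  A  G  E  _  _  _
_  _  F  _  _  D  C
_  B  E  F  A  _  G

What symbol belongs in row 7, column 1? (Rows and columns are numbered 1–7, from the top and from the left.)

D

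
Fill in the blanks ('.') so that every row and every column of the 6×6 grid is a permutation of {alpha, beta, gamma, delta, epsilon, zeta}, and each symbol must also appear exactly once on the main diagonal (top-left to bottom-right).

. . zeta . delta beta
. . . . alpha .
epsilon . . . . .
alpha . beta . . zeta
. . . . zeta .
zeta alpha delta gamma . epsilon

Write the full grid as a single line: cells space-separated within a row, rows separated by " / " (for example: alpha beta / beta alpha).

gamma epsilon zeta alpha delta beta / delta beta epsilon zeta alpha gamma / epsilon zeta alpha beta gamma delta / alpha gamma beta delta epsilon zeta / beta delta gamma epsilon zeta alpha / zeta alpha delta gamma beta epsilon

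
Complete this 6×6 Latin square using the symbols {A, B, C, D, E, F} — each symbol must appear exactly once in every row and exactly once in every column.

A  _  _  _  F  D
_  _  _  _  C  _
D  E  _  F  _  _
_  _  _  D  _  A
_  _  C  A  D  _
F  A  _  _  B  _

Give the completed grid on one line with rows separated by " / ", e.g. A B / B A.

A C E B F D / B D A E C F / D E B F A C / C B F D E A / E F C A D B / F A D C B E

(r3,c5) = A
(r4,c5) = E
(r3,c3) = B
(r3,c6) = C
(r4,c3) = F
(r6,c6) = E
(r1,c3) = E
(r6,c3) = D
(r6,c4) = C
(r1,c4) = B
(r2,c3) = A
(r2,c4) = E
(r1,c2) = C
(r2,c1) = B
(r2,c6) = F
(r4,c1) = C
(r4,c2) = B
(r5,c1) = E
(r5,c2) = F
(r5,c6) = B
(r2,c2) = D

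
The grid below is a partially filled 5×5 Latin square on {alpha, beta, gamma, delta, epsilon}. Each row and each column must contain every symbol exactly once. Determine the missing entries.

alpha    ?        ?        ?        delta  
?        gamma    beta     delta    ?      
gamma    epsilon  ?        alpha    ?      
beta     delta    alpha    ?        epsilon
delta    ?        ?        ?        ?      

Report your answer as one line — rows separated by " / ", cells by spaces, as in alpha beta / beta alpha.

alpha beta gamma epsilon delta / epsilon gamma beta delta alpha / gamma epsilon delta alpha beta / beta delta alpha gamma epsilon / delta alpha epsilon beta gamma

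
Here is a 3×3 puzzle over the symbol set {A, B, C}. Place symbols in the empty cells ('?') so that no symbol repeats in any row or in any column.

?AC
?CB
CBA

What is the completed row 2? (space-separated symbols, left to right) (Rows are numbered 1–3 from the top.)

A C B

(r1,c1) = B
(r2,c1) = A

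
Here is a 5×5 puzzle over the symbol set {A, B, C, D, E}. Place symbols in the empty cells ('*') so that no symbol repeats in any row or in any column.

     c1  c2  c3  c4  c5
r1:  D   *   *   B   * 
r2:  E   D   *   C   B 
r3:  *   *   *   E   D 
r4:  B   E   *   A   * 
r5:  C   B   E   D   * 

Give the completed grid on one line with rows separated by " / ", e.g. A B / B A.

D A C B E / E D A C B / A C B E D / B E D A C / C B E D A

(r2,c3) = A
(r3,c1) = A
(r3,c2) = C
(r3,c3) = B
(r4,c5) = C
(r5,c5) = A
(r1,c2) = A
(r1,c3) = C
(r1,c5) = E
(r4,c3) = D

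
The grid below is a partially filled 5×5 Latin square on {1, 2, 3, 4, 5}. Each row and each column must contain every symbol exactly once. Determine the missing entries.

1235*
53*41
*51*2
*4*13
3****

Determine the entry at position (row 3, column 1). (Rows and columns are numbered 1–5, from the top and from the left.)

4

Cell (r1,c5): row 1 has {1,2,3,5}; column 5 has {1,2,3} → 4.
Cell (r2,c3): row 2 has {1,3,4,5}; column 3 has {1,3} → 2.
Cell (r3,c1): row 3 has {1,2,5}; column 1 has {1,3,5} → 4.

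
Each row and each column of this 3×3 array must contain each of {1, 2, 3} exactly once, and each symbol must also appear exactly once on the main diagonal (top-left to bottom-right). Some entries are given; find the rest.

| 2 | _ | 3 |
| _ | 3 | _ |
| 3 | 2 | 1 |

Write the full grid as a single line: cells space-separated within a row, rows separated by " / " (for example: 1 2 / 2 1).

row 1 has {2,3}; column 2 has {2,3} — only 1 is left for (r1,c2).
row 2 has {3}; column 1 has {2,3} — only 1 is left for (r2,c1).
row 2 has {1,3}; column 3 has {1,3} — only 2 is left for (r2,c3).

2 1 3 / 1 3 2 / 3 2 1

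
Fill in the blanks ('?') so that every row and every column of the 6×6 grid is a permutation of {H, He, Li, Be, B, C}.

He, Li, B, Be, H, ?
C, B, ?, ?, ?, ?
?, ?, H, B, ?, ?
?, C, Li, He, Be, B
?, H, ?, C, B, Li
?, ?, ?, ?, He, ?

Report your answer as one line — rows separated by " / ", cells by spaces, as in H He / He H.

He Li B Be H C / C B Be H Li He / Li He H B C Be / H C Li He Be B / Be H He C B Li / B Be C Li He H

(r1,c6): row 1 has {H,He,Li,Be,B}; column 6 has {Li,B}, so it must be C.
(r2,c5): row 2 has {B,C}; column 5 has {H,He,Be,B}, so it must be Li.
(r3,c5): row 3 has {H,B}; column 5 has {H,He,Li,Be,B}, so it must be C.
(r4,c1): row 4 has {He,Li,Be,B,C}; column 1 has {He,C}, so it must be H.
(r5,c1): row 5 has {H,Li,B,C}; column 1 has {H,He,C}, so it must be Be.
(r5,c3): row 5 has {H,Li,Be,B,C}; column 3 has {H,Li,B}, so it must be He.
(r6,c2): row 6 has {He}; column 2 has {H,Li,B,C}, so it must be Be.
(r6,c3): row 6 has {He,Be}; column 3 has {H,He,Li,B}, so it must be C.
(r6,c6): row 6 has {He,Be,C}; column 6 has {Li,B,C}, so it must be H.
(r2,c3): row 2 has {Li,B,C}; column 3 has {H,He,Li,B,C}, so it must be Be.
(r2,c4): row 2 has {Li,Be,B,C}; column 4 has {He,Be,B,C}, so it must be H.
(r2,c6): row 2 has {H,Li,Be,B,C}; column 6 has {H,Li,B,C}, so it must be He.
(r3,c1): row 3 has {H,B,C}; column 1 has {H,He,Be,C}, so it must be Li.
(r3,c2): row 3 has {H,Li,B,C}; column 2 has {H,Li,Be,B,C}, so it must be He.
(r3,c6): row 3 has {H,He,Li,B,C}; column 6 has {H,He,Li,B,C}, so it must be Be.
(r6,c1): row 6 has {H,He,Be,C}; column 1 has {H,He,Li,Be,C}, so it must be B.
(r6,c4): row 6 has {H,He,Be,B,C}; column 4 has {H,He,Be,B,C}, so it must be Li.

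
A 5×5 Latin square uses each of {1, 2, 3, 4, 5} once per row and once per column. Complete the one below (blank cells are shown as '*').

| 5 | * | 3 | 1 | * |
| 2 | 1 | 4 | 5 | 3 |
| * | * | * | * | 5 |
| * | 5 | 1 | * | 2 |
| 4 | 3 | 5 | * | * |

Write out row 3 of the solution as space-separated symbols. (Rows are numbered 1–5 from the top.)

Cell (r1,c5): row 1 has {1,3,5}; column 5 has {2,3,5} → 4.
Cell (r3,c3): row 3 has {5}; column 3 has {1,3,4,5} → 2.
Cell (r4,c1): row 4 has {1,2,5}; column 1 has {2,4,5} → 3.
Cell (r4,c4): row 4 has {1,2,3,5}; column 4 has {1,5} → 4.
Cell (r5,c4): row 5 has {3,4,5}; column 4 has {1,4,5} → 2.
Cell (r5,c5): row 5 has {2,3,4,5}; column 5 has {2,3,4,5} → 1.
Cell (r1,c2): row 1 has {1,3,4,5}; column 2 has {1,3,5} → 2.
Cell (r3,c1): row 3 has {2,5}; column 1 has {2,3,4,5} → 1.
Cell (r3,c2): row 3 has {1,2,5}; column 2 has {1,2,3,5} → 4.
Cell (r3,c4): row 3 has {1,2,4,5}; column 4 has {1,2,4,5} → 3.

1 4 2 3 5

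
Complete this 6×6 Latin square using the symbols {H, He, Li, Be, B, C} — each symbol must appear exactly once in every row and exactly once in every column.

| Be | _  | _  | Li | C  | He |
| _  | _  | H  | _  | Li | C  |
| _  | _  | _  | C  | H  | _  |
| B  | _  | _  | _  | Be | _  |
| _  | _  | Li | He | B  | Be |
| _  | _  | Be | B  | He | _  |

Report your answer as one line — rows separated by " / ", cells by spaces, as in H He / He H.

At row 1, column 3: row 1 has {He,Li,Be,C}; column 3 has {H,Li,Be}; that leaves B.
At row 2, column 1: row 2 has {H,Li,C}; column 1 has {Be,B}; that leaves He.
At row 2, column 4: row 2 has {H,He,Li,C}; column 4 has {He,Li,B,C}; that leaves Be.
At row 3, column 1: row 3 has {H,C}; column 1 has {He,Be,B}; that leaves Li.
At row 3, column 3: row 3 has {H,Li,C}; column 3 has {H,Li,Be,B}; that leaves He.
At row 3, column 6: row 3 has {H,He,Li,C}; column 6 has {He,Be,C}; that leaves B.
At row 4, column 3: row 4 has {Be,B}; column 3 has {H,He,Li,Be,B}; that leaves C.
At row 4, column 4: row 4 has {Be,B,C}; column 4 has {He,Li,Be,B,C}; that leaves H.
At row 4, column 6: row 4 has {H,Be,B,C}; column 6 has {He,Be,B,C}; that leaves Li.
At row 6, column 6: row 6 has {He,Be,B}; column 6 has {He,Li,Be,B,C}; that leaves H.
At row 1, column 2: row 1 has {He,Li,Be,B,C}; column 2 is empty so far; that leaves H.
At row 2, column 2: row 2 has {H,He,Li,Be,C}; column 2 has {H}; that leaves B.
At row 3, column 2: row 3 has {H,He,Li,B,C}; column 2 has {H,B}; that leaves Be.
At row 4, column 2: row 4 has {H,Li,Be,B,C}; column 2 has {H,Be,B}; that leaves He.
At row 5, column 2: row 5 has {He,Li,Be,B}; column 2 has {H,He,Be,B}; that leaves C.
At row 6, column 1: row 6 has {H,He,Be,B}; column 1 has {He,Li,Be,B}; that leaves C.
At row 6, column 2: row 6 has {H,He,Be,B,C}; column 2 has {H,He,Be,B,C}; that leaves Li.
At row 5, column 1: row 5 has {He,Li,Be,B,C}; column 1 has {He,Li,Be,B,C}; that leaves H.

Be H B Li C He / He B H Be Li C / Li Be He C H B / B He C H Be Li / H C Li He B Be / C Li Be B He H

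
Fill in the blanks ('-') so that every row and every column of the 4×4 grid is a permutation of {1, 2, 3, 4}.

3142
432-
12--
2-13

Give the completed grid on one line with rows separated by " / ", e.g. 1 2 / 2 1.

3 1 4 2 / 4 3 2 1 / 1 2 3 4 / 2 4 1 3

At row 2, column 4: row 2 has {2,3,4}; column 4 has {2,3}; that leaves 1.
At row 3, column 3: row 3 has {1,2}; column 3 has {1,2,4}; that leaves 3.
At row 3, column 4: row 3 has {1,2,3}; column 4 has {1,2,3}; that leaves 4.
At row 4, column 2: row 4 has {1,2,3}; column 2 has {1,2,3}; that leaves 4.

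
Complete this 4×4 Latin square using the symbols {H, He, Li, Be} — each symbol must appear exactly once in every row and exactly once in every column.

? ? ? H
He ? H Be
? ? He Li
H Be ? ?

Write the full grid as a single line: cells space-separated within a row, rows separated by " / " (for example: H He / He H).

Li He Be H / He Li H Be / Be H He Li / H Be Li He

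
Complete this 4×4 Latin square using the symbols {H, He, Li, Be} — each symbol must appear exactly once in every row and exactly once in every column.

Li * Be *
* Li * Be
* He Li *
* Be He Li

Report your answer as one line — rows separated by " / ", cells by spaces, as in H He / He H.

Li H Be He / He Li H Be / Be He Li H / H Be He Li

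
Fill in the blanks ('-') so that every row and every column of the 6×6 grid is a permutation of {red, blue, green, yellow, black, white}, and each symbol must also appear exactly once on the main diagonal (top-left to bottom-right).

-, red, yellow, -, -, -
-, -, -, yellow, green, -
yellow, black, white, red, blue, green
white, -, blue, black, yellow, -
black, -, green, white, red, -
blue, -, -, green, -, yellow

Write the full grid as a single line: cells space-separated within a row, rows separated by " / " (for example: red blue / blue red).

green red yellow blue white black / red blue black yellow green white / yellow black white red blue green / white green blue black yellow red / black yellow green white red blue / blue white red green black yellow

At row 1, column 1: row 1 has {red,yellow}; column 1 has {blue,yellow,black,white}; the diagonal has {red,yellow,black,white}; that leaves green.
At row 1, column 4: row 1 has {red,green,yellow}; column 4 has {red,green,yellow,black,white}; that leaves blue.
At row 2, column 1: row 2 has {green,yellow}; column 1 has {blue,green,yellow,black,white}; that leaves red.
At row 2, column 2: row 2 has {red,green,yellow}; column 2 has {red,black}; the diagonal has {red,green,yellow,black,white}; that leaves blue.
At row 2, column 3: row 2 has {red,blue,green,yellow}; column 3 has {blue,green,yellow,white}; that leaves black.
At row 2, column 6: row 2 has {red,blue,green,yellow,black}; column 6 has {green,yellow}; that leaves white.
At row 4, column 2: row 4 has {blue,yellow,black,white}; column 2 has {red,blue,black}; that leaves green.
At row 4, column 6: row 4 has {blue,green,yellow,black,white}; column 6 has {green,yellow,white}; that leaves red.
At row 5, column 2: row 5 has {red,green,black,white}; column 2 has {red,blue,green,black}; that leaves yellow.
At row 5, column 6: row 5 has {red,green,yellow,black,white}; column 6 has {red,green,yellow,white}; that leaves blue.
At row 6, column 2: row 6 has {blue,green,yellow}; column 2 has {red,blue,green,yellow,black}; that leaves white.
At row 6, column 3: row 6 has {blue,green,yellow,white}; column 3 has {blue,green,yellow,black,white}; that leaves red.
At row 6, column 5: row 6 has {red,blue,green,yellow,white}; column 5 has {red,blue,green,yellow}; that leaves black.
At row 1, column 5: row 1 has {red,blue,green,yellow}; column 5 has {red,blue,green,yellow,black}; that leaves white.
At row 1, column 6: row 1 has {red,blue,green,yellow,white}; column 6 has {red,blue,green,yellow,white}; that leaves black.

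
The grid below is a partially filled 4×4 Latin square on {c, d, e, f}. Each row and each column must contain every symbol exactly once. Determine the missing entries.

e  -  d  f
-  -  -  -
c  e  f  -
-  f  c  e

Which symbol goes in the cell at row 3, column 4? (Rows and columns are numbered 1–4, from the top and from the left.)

d

(r1,c2) = c
(r2,c2) = d
(r2,c3) = e
(r2,c4) = c
(r3,c4) = d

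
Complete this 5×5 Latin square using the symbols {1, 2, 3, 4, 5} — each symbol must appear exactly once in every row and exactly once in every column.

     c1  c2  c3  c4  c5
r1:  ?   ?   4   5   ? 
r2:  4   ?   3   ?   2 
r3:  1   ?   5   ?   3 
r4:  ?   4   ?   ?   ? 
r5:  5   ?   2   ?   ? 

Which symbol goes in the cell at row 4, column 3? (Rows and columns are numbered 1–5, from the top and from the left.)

1

(r1,c5) = 1
(r2,c4) = 1
(r3,c2) = 2
(r3,c4) = 4
(r4,c3) = 1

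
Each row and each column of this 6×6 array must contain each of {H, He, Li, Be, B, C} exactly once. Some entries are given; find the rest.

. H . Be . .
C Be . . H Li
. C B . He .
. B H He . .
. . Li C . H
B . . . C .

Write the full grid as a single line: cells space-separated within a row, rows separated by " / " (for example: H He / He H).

He H C Be Li B / C Be He B H Li / H C B Li He Be / Li B H He Be C / Be He Li C B H / B Li Be H C He

At row 2, column 3: row 2 has {H,Li,Be,C}; column 3 has {H,Li,B}; that leaves He.
At row 2, column 4: row 2 has {H,He,Li,Be,C}; column 4 has {He,Be,C}; that leaves B.
At row 3, column 6: row 3 has {He,B,C}; column 6 has {H,Li}; that leaves Be.
At row 4, column 6: row 4 has {H,He,B}; column 6 has {H,Li,Be}; that leaves C.
At row 5, column 2: row 5 has {H,Li,C}; column 2 has {H,Be,B,C}; that leaves He.
At row 6, column 2: row 6 has {B,C}; column 2 has {H,He,Be,B,C}; that leaves Li.
At row 6, column 3: row 6 has {Li,B,C}; column 3 has {H,He,Li,B}; that leaves Be.
At row 6, column 4: row 6 has {Li,Be,B,C}; column 4 has {He,Be,B,C}; that leaves H.
At row 6, column 6: row 6 has {H,Li,Be,B,C}; column 6 has {H,Li,Be,C}; that leaves He.
At row 1, column 3: row 1 has {H,Be}; column 3 has {H,He,Li,Be,B}; that leaves C.
At row 1, column 6: row 1 has {H,Be,C}; column 6 has {H,He,Li,Be,C}; that leaves B.
At row 3, column 4: row 3 has {He,Be,B,C}; column 4 has {H,He,Be,B,C}; that leaves Li.
At row 5, column 1: row 5 has {H,He,Li,C}; column 1 has {B,C}; that leaves Be.
At row 5, column 5: row 5 has {H,He,Li,Be,C}; column 5 has {H,He,C}; that leaves B.
At row 1, column 5: row 1 has {H,Be,B,C}; column 5 has {H,He,B,C}; that leaves Li.
At row 3, column 1: row 3 has {He,Li,Be,B,C}; column 1 has {Be,B,C}; that leaves H.
At row 4, column 1: row 4 has {H,He,B,C}; column 1 has {H,Be,B,C}; that leaves Li.
At row 4, column 5: row 4 has {H,He,Li,B,C}; column 5 has {H,He,Li,B,C}; that leaves Be.
At row 1, column 1: row 1 has {H,Li,Be,B,C}; column 1 has {H,Li,Be,B,C}; that leaves He.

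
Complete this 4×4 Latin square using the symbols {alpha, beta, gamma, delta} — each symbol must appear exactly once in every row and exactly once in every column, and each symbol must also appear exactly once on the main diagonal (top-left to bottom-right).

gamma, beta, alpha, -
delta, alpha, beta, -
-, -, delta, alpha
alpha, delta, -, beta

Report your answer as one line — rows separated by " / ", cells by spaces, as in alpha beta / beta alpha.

(r1,c4): row 1 has {alpha,beta,gamma}; column 4 has {alpha,beta}, so it must be delta.
(r2,c4): row 2 has {alpha,beta,delta}; column 4 has {alpha,beta,delta}, so it must be gamma.
(r3,c1): row 3 has {alpha,delta}; column 1 has {alpha,gamma,delta}, so it must be beta.
(r3,c2): row 3 has {alpha,beta,delta}; column 2 has {alpha,beta,delta}, so it must be gamma.
(r4,c3): row 4 has {alpha,beta,delta}; column 3 has {alpha,beta,delta}, so it must be gamma.

gamma beta alpha delta / delta alpha beta gamma / beta gamma delta alpha / alpha delta gamma beta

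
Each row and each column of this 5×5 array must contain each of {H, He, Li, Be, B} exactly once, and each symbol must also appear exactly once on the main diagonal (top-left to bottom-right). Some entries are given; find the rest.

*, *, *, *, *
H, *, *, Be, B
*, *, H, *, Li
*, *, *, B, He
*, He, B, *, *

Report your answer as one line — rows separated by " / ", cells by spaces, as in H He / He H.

He B Be Li H / H Li He Be B / B Be H He Li / Be H Li B He / Li He B H Be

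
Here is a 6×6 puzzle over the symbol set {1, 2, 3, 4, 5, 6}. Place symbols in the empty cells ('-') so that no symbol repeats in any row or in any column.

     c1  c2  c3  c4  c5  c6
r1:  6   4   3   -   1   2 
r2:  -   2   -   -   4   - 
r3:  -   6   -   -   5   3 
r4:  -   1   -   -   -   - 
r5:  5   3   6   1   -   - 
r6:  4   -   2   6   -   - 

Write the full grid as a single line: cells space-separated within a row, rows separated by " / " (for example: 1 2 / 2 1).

6 4 3 5 1 2 / 1 2 5 3 4 6 / 2 6 1 4 5 3 / 3 1 4 2 6 5 / 5 3 6 1 2 4 / 4 5 2 6 3 1

row 1 has {1,2,3,4,6}; column 4 has {1,6} — only 5 is left for (r1,c4).
row 2 has {2,4}; column 4 has {1,5,6} — only 3 is left for (r2,c4).
row 5 has {1,3,5,6}; column 5 has {1,4,5} — only 2 is left for (r5,c5).
row 5 has {1,2,3,5,6}; column 6 has {2,3} — only 4 is left for (r5,c6).
row 6 has {2,4,6}; column 2 has {1,2,3,4,6} — only 5 is left for (r6,c2).
row 6 has {2,4,5,6}; column 5 has {1,2,4,5} — only 3 is left for (r6,c5).
row 6 has {2,3,4,5,6}; column 6 has {2,3,4} — only 1 is left for (r6,c6).
row 2 has {2,3,4}; column 1 has {4,5,6} — only 1 is left for (r2,c1).
row 2 has {1,2,3,4}; column 3 has {2,3,6} — only 5 is left for (r2,c3).
row 2 has {1,2,3,4,5}; column 6 has {1,2,3,4} — only 6 is left for (r2,c6).
row 3 has {3,5,6}; column 1 has {1,4,5,6} — only 2 is left for (r3,c1).
row 3 has {2,3,5,6}; column 4 has {1,3,5,6} — only 4 is left for (r3,c4).
row 4 has {1}; column 1 has {1,2,4,5,6} — only 3 is left for (r4,c1).
row 4 has {1,3}; column 3 has {2,3,5,6} — only 4 is left for (r4,c3).
row 4 has {1,3,4}; column 4 has {1,3,4,5,6} — only 2 is left for (r4,c4).
row 4 has {1,2,3,4}; column 5 has {1,2,3,4,5} — only 6 is left for (r4,c5).
row 4 has {1,2,3,4,6}; column 6 has {1,2,3,4,6} — only 5 is left for (r4,c6).
row 3 has {2,3,4,5,6}; column 3 has {2,3,4,5,6} — only 1 is left for (r3,c3).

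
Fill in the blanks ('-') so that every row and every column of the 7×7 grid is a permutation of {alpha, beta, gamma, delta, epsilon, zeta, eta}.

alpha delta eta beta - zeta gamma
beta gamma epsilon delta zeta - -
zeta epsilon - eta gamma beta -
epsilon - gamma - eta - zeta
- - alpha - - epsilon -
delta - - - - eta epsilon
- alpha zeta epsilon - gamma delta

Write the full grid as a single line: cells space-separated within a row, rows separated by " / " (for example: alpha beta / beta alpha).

Cell (r1,c5): row 1 has {alpha,beta,gamma,delta,zeta,eta}; column 5 has {gamma,zeta,eta} → epsilon.
Cell (r2,c6): row 2 has {beta,gamma,delta,epsilon,zeta}; column 6 has {beta,gamma,epsilon,zeta,eta} → alpha.
Cell (r2,c7): row 2 has {alpha,beta,gamma,delta,epsilon,zeta}; column 7 has {gamma,delta,epsilon,zeta} → eta.
Cell (r3,c3): row 3 has {beta,gamma,epsilon,zeta,eta}; column 3 has {alpha,gamma,epsilon,zeta,eta} → delta.
Cell (r3,c7): row 3 has {beta,gamma,delta,epsilon,zeta,eta}; column 7 has {gamma,delta,epsilon,zeta,eta} → alpha.
Cell (r4,c2): row 4 has {gamma,epsilon,zeta,eta}; column 2 has {alpha,gamma,delta,epsilon} → beta.
Cell (r4,c4): row 4 has {beta,gamma,epsilon,zeta,eta}; column 4 has {beta,delta,epsilon,eta} → alpha.
Cell (r4,c6): row 4 has {alpha,beta,gamma,epsilon,zeta,eta}; column 6 has {alpha,beta,gamma,epsilon,zeta,eta} → delta.
Cell (r5,c7): row 5 has {alpha,epsilon}; column 7 has {alpha,gamma,delta,epsilon,zeta,eta} → beta.
Cell (r6,c2): row 6 has {delta,epsilon,eta}; column 2 has {alpha,beta,gamma,delta,epsilon} → zeta.
Cell (r6,c3): row 6 has {delta,epsilon,zeta,eta}; column 3 has {alpha,gamma,delta,epsilon,zeta,eta} → beta.
Cell (r6,c4): row 6 has {beta,delta,epsilon,zeta,eta}; column 4 has {alpha,beta,delta,epsilon,eta} → gamma.
Cell (r6,c5): row 6 has {beta,gamma,delta,epsilon,zeta,eta}; column 5 has {gamma,epsilon,zeta,eta} → alpha.
Cell (r7,c1): row 7 has {alpha,gamma,delta,epsilon,zeta}; column 1 has {alpha,beta,delta,epsilon,zeta} → eta.
Cell (r7,c5): row 7 has {alpha,gamma,delta,epsilon,zeta,eta}; column 5 has {alpha,gamma,epsilon,zeta,eta} → beta.
Cell (r5,c1): row 5 has {alpha,beta,epsilon}; column 1 has {alpha,beta,delta,epsilon,zeta,eta} → gamma.
Cell (r5,c2): row 5 has {alpha,beta,gamma,epsilon}; column 2 has {alpha,beta,gamma,delta,epsilon,zeta} → eta.
Cell (r5,c4): row 5 has {alpha,beta,gamma,epsilon,eta}; column 4 has {alpha,beta,gamma,delta,epsilon,eta} → zeta.
Cell (r5,c5): row 5 has {alpha,beta,gamma,epsilon,zeta,eta}; column 5 has {alpha,beta,gamma,epsilon,zeta,eta} → delta.

alpha delta eta beta epsilon zeta gamma / beta gamma epsilon delta zeta alpha eta / zeta epsilon delta eta gamma beta alpha / epsilon beta gamma alpha eta delta zeta / gamma eta alpha zeta delta epsilon beta / delta zeta beta gamma alpha eta epsilon / eta alpha zeta epsilon beta gamma delta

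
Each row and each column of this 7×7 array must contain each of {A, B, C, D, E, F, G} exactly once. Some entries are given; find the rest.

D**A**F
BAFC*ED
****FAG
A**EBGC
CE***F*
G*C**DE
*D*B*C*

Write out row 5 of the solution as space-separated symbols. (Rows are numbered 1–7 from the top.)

C E A G D F B

Cell (r1,c6): row 1 has {A,D,F}; column 6 has {A,C,D,E,F,G} → B.
Cell (r2,c5): row 2 has {A,B,C,D,E,F}; column 5 has {B,F} → G.
Cell (r3,c1): row 3 has {A,F,G}; column 1 has {A,B,C,D,G} → E.
Cell (r3,c4): row 3 has {A,E,F,G}; column 4 has {A,B,C,E} → D.
Cell (r4,c2): row 4 has {A,B,C,E,G}; column 2 has {A,D,E} → F.
Cell (r4,c3): row 4 has {A,B,C,E,F,G}; column 3 has {C,F} → D.
Cell (r5,c4): row 5 has {C,E,F}; column 4 has {A,B,C,D,E} → G.
Cell (r6,c2): row 6 has {C,D,E,G}; column 2 has {A,D,E,F} → B.
Cell (r6,c4): row 6 has {B,C,D,E,G}; column 4 has {A,B,C,D,E,G} → F.
Cell (r6,c5): row 6 has {B,C,D,E,F,G}; column 5 has {B,F,G} → A.
Cell (r7,c1): row 7 has {B,C,D}; column 1 has {A,B,C,D,E,G} → F.
Cell (r7,c5): row 7 has {B,C,D,F}; column 5 has {A,B,F,G} → E.
Cell (r7,c7): row 7 has {B,C,D,E,F}; column 7 has {C,D,E,F,G} → A.
Cell (r1,c5): row 1 has {A,B,D,F}; column 5 has {A,B,E,F,G} → C.
Cell (r3,c2): row 3 has {A,D,E,F,G}; column 2 has {A,B,D,E,F} → C.
Cell (r3,c3): row 3 has {A,C,D,E,F,G}; column 3 has {C,D,F} → B.
Cell (r5,c3): row 5 has {C,E,F,G}; column 3 has {B,C,D,F} → A.
Cell (r5,c5): row 5 has {A,C,E,F,G}; column 5 has {A,B,C,E,F,G} → D.
Cell (r5,c7): row 5 has {A,C,D,E,F,G}; column 7 has {A,C,D,E,F,G} → B.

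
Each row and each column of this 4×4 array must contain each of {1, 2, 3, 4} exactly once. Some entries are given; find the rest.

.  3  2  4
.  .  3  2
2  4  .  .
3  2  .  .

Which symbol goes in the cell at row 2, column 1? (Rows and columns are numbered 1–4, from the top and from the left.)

4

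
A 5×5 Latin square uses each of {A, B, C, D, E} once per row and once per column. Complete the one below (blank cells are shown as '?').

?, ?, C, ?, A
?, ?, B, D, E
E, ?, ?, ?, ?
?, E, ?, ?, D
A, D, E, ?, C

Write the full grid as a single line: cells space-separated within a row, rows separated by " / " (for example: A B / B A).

D B C E A / C A B D E / E C D A B / B E A C D / A D E B C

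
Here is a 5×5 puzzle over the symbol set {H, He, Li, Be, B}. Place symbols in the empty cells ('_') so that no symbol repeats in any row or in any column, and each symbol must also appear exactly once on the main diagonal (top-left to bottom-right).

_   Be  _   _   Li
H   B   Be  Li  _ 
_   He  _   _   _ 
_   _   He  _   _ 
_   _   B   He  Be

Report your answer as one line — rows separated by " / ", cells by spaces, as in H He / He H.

He Be H B Li / H B Be Li He / B He Li Be H / Be Li He H B / Li H B He Be

Cell (r1,c1): row 1 has {Li,Be}; column 1 has {H}; the diagonal has {Be,B} → He.
Cell (r1,c3): row 1 has {He,Li,Be}; column 3 has {He,Be,B} → H.
Cell (r1,c4): row 1 has {H,He,Li,Be}; column 4 has {He,Li} → B.
Cell (r2,c5): row 2 has {H,Li,Be,B}; column 5 has {Li,Be} → He.
Cell (r3,c3): row 3 has {He}; column 3 has {H,He,Be,B}; the diagonal has {He,Be,B} → Li.
Cell (r4,c4): row 4 has {He}; column 4 has {He,Li,B}; the diagonal has {He,Li,Be,B} → H.
Cell (r4,c5): row 4 has {H,He}; column 5 has {He,Li,Be} → B.
Cell (r5,c1): row 5 has {He,Be,B}; column 1 has {H,He} → Li.
Cell (r5,c2): row 5 has {He,Li,Be,B}; column 2 has {He,Be,B} → H.
Cell (r3,c4): row 3 has {He,Li}; column 4 has {H,He,Li,B} → Be.
Cell (r3,c5): row 3 has {He,Li,Be}; column 5 has {He,Li,Be,B} → H.
Cell (r4,c1): row 4 has {H,He,B}; column 1 has {H,He,Li} → Be.
Cell (r4,c2): row 4 has {H,He,Be,B}; column 2 has {H,He,Be,B} → Li.
Cell (r3,c1): row 3 has {H,He,Li,Be}; column 1 has {H,He,Li,Be} → B.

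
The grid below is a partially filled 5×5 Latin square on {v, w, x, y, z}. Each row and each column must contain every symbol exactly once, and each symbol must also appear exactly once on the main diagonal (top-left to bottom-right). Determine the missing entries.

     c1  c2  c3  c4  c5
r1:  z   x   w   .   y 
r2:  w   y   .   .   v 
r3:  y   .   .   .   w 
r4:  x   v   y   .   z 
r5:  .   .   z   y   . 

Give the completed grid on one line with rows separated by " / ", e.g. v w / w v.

(r1,c4) = v
(r2,c3) = x
(r2,c4) = z
(r3,c2) = z
(r3,c3) = v
(r3,c4) = x
(r4,c4) = w
(r5,c1) = v
(r5,c2) = w
(r5,c5) = x

z x w v y / w y x z v / y z v x w / x v y w z / v w z y x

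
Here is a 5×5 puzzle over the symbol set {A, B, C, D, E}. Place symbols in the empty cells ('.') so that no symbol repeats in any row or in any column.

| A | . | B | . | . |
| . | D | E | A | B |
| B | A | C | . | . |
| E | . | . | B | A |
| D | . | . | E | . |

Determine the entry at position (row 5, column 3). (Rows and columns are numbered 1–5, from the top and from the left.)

A

(r2,c1) = C
(r3,c4) = D
(r3,c5) = E
(r4,c2) = C
(r4,c3) = D
(r5,c2) = B
(r5,c3) = A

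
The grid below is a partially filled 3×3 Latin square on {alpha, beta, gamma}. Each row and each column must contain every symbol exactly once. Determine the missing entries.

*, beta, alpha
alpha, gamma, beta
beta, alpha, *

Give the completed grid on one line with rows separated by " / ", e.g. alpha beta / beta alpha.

gamma beta alpha / alpha gamma beta / beta alpha gamma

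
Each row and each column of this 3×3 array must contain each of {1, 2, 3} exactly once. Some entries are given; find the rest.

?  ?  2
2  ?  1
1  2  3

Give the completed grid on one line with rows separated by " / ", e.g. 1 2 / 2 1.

3 1 2 / 2 3 1 / 1 2 3

(r1,c1): row 1 has {2}; column 1 has {1,2}, so it must be 3.
(r1,c2): row 1 has {2,3}; column 2 has {2}, so it must be 1.
(r2,c2): row 2 has {1,2}; column 2 has {1,2}, so it must be 3.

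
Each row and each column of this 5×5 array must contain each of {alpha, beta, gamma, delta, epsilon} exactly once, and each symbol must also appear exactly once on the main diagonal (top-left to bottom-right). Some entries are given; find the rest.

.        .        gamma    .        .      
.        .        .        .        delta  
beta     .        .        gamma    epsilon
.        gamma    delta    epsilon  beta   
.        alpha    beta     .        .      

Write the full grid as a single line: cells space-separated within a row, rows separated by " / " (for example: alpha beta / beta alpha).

delta epsilon gamma beta alpha / gamma beta epsilon alpha delta / beta delta alpha gamma epsilon / alpha gamma delta epsilon beta / epsilon alpha beta delta gamma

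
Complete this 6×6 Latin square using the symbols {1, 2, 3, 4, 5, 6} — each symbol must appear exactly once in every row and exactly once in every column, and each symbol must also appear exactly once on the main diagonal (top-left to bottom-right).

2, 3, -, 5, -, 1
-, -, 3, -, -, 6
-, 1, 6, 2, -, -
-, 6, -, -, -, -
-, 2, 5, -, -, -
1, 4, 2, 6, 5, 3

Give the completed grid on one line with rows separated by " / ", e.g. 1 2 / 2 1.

row 1 has {1,2,3,5}; column 3 has {2,3,5,6} — only 4 is left for (r1,c3).
row 1 has {1,2,3,4,5}; column 5 has {5} — only 6 is left for (r1,c5).
row 2 has {3,6}; column 2 has {1,2,3,4,6}; the diagonal has {2,3,6} — only 5 is left for (r2,c2).
row 4 has {6}; column 3 has {2,3,4,5,6} — only 1 is left for (r4,c3).
row 4 has {1,6}; column 4 has {2,5,6}; the diagonal has {2,3,5,6} — only 4 is left for (r4,c4).
row 5 has {2,5}; column 5 has {5,6}; the diagonal has {2,3,4,5,6} — only 1 is left for (r5,c5).
row 5 has {1,2,5}; column 6 has {1,3,6} — only 4 is left for (r5,c6).
row 2 has {3,5,6}; column 1 has {1,2} — only 4 is left for (r2,c1).
row 2 has {3,4,5,6}; column 4 has {2,4,5,6} — only 1 is left for (r2,c4).
row 2 has {1,3,4,5,6}; column 5 has {1,5,6} — only 2 is left for (r2,c5).
row 3 has {1,2,6}; column 6 has {1,3,4,6} — only 5 is left for (r3,c6).
row 4 has {1,4,6}; column 5 has {1,2,5,6} — only 3 is left for (r4,c5).
row 4 has {1,3,4,6}; column 6 has {1,3,4,5,6} — only 2 is left for (r4,c6).
row 5 has {1,2,4,5}; column 4 has {1,2,4,5,6} — only 3 is left for (r5,c4).
row 3 has {1,2,5,6}; column 1 has {1,2,4} — only 3 is left for (r3,c1).
row 3 has {1,2,3,5,6}; column 5 has {1,2,3,5,6} — only 4 is left for (r3,c5).
row 4 has {1,2,3,4,6}; column 1 has {1,2,3,4} — only 5 is left for (r4,c1).
row 5 has {1,2,3,4,5}; column 1 has {1,2,3,4,5} — only 6 is left for (r5,c1).

2 3 4 5 6 1 / 4 5 3 1 2 6 / 3 1 6 2 4 5 / 5 6 1 4 3 2 / 6 2 5 3 1 4 / 1 4 2 6 5 3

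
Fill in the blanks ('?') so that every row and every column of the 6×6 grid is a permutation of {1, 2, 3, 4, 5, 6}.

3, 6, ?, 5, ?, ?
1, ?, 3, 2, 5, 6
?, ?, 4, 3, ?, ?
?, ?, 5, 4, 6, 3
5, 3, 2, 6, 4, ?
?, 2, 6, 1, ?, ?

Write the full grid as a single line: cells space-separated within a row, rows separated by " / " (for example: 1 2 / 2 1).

3 6 1 5 2 4 / 1 4 3 2 5 6 / 6 5 4 3 1 2 / 2 1 5 4 6 3 / 5 3 2 6 4 1 / 4 2 6 1 3 5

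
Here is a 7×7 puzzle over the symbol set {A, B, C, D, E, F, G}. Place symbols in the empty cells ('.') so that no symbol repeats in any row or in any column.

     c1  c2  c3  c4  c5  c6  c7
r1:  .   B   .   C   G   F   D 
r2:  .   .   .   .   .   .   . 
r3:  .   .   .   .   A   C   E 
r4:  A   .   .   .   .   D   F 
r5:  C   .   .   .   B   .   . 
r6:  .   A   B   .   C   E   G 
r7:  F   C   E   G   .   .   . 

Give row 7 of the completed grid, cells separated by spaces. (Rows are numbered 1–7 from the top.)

(r1,c1) = E
(r1,c3) = A
(r4,c5) = E
(r5,c7) = A
(r6,c1) = D
(r6,c4) = F
(r7,c5) = D
(r7,c7) = B
(r2,c5) = F
(r2,c7) = C
(r4,c2) = G
(r4,c3) = C
(r4,c4) = B
(r5,c6) = G
(r7,c6) = A

F C E G D A B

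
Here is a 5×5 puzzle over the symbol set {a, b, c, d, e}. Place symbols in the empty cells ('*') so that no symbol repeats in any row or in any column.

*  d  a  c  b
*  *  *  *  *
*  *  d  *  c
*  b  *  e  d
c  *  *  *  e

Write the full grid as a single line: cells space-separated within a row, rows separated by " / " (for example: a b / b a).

(r1,c1) = e
(r2,c5) = a
(r4,c1) = a
(r4,c3) = c
(r5,c2) = a
(r5,c3) = b
(r5,c4) = d
(r2,c3) = e
(r2,c4) = b
(r3,c1) = b
(r3,c2) = e
(r3,c4) = a
(r2,c1) = d
(r2,c2) = c

e d a c b / d c e b a / b e d a c / a b c e d / c a b d e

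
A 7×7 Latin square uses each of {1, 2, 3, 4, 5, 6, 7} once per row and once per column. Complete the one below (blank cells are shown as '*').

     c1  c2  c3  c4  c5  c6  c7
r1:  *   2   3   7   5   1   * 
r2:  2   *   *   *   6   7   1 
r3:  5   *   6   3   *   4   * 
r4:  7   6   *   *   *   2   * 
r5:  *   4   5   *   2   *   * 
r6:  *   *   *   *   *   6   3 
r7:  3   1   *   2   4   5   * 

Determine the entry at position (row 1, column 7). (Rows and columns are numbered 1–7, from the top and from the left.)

4

row 2 has {1,2,6,7}; column 3 has {3,5,6} — only 4 is left for (r2,c3).
row 2 has {1,2,4,6,7}; column 4 has {2,3,7} — only 5 is left for (r2,c4).
row 3 has {3,4,5,6}; column 2 has {1,2,4,6} — only 7 is left for (r3,c2).
row 3 has {3,4,5,6,7}; column 5 has {2,4,5,6} — only 1 is left for (r3,c5).
row 3 has {1,3,4,5,6,7}; column 7 has {1,3} — only 2 is left for (r3,c7).
row 4 has {2,6,7}; column 3 has {3,4,5,6} — only 1 is left for (r4,c3).
row 4 has {1,2,6,7}; column 4 has {2,3,5,7} — only 4 is left for (r4,c4).
row 4 has {1,2,4,6,7}; column 5 has {1,2,4,5,6} — only 3 is left for (r4,c5).
row 4 has {1,2,3,4,6,7}; column 7 has {1,2,3} — only 5 is left for (r4,c7).
row 5 has {2,4,5}; column 6 has {1,2,4,5,6,7} — only 3 is left for (r5,c6).
row 6 has {3,6}; column 2 has {1,2,4,6,7} — only 5 is left for (r6,c2).
row 6 has {3,5,6}; column 4 has {2,3,4,5,7} — only 1 is left for (r6,c4).
row 6 has {1,3,5,6}; column 5 has {1,2,3,4,5,6} — only 7 is left for (r6,c5).
row 7 has {1,2,3,4,5}; column 3 has {1,3,4,5,6} — only 7 is left for (r7,c3).
row 7 has {1,2,3,4,5,7}; column 7 has {1,2,3,5} — only 6 is left for (r7,c7).
row 1 has {1,2,3,5,7}; column 7 has {1,2,3,5,6} — only 4 is left for (r1,c7).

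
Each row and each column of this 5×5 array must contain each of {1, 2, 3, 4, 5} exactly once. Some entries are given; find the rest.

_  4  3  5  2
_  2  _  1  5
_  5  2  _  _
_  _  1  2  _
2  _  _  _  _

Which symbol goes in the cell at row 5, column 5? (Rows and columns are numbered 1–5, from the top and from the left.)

(r1,c1) = 1
(r2,c3) = 4
(r4,c2) = 3
(r4,c5) = 4
(r5,c2) = 1
(r5,c3) = 5
(r5,c5) = 3

3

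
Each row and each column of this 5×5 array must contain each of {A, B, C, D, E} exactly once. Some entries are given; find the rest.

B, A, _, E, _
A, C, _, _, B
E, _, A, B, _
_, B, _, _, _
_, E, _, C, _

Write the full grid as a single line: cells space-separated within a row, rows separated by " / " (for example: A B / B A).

B A C E D / A C E D B / E D A B C / C B D A E / D E B C A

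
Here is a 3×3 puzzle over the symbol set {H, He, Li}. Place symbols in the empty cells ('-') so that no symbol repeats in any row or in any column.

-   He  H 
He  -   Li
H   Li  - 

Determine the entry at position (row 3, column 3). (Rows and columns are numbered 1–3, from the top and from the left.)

He

row 1 has {H,He}; column 1 has {H,He} — only Li is left for (r1,c1).
row 2 has {He,Li}; column 2 has {He,Li} — only H is left for (r2,c2).
row 3 has {H,Li}; column 3 has {H,Li} — only He is left for (r3,c3).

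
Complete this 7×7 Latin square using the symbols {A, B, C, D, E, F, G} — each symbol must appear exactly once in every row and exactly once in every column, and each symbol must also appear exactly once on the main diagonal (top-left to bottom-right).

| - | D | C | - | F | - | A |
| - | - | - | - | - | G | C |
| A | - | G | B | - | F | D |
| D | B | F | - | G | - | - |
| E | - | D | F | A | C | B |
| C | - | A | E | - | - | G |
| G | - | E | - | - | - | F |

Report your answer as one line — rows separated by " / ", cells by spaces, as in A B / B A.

B D C G F E A / F E B A D G C / A C G B E F D / D B F C G A E / E G D F A C B / C F A E B D G / G A E D C B F

(r1,c1): row 1 has {A,C,D,F}; column 1 has {A,C,D,E,G}; the diagonal has {A,F,G}, so it must be B.
(r1,c4): row 1 has {A,B,C,D,F}; column 4 has {B,E,F}, so it must be G.
(r1,c6): row 1 has {A,B,C,D,F,G}; column 6 has {C,F,G}, so it must be E.
(r2,c1): row 2 has {C,G}; column 1 has {A,B,C,D,E,G}, so it must be F.
(r2,c2): row 2 has {C,F,G}; column 2 has {B,D}; the diagonal has {A,B,F,G}, so it must be E.
(r2,c3): row 2 has {C,E,F,G}; column 3 has {A,C,D,E,F,G}, so it must be B.
(r2,c5): row 2 has {B,C,E,F,G}; column 5 has {A,F,G}, so it must be D.
(r3,c2): row 3 has {A,B,D,F,G}; column 2 has {B,D,E}, so it must be C.
(r3,c5): row 3 has {A,B,C,D,F,G}; column 5 has {A,D,F,G}, so it must be E.
(r4,c4): row 4 has {B,D,F,G}; column 4 has {B,E,F,G}; the diagonal has {A,B,E,F,G}, so it must be C.
(r4,c6): row 4 has {B,C,D,F,G}; column 6 has {C,E,F,G}, so it must be A.
(r4,c7): row 4 has {A,B,C,D,F,G}; column 7 has {A,B,C,D,F,G}, so it must be E.
(r5,c2): row 5 has {A,B,C,D,E,F}; column 2 has {B,C,D,E}, so it must be G.
(r6,c2): row 6 has {A,C,E,G}; column 2 has {B,C,D,E,G}, so it must be F.
(r6,c5): row 6 has {A,C,E,F,G}; column 5 has {A,D,E,F,G}, so it must be B.
(r6,c6): row 6 has {A,B,C,E,F,G}; column 6 has {A,C,E,F,G}; the diagonal has {A,B,C,E,F,G}, so it must be D.
(r7,c2): row 7 has {E,F,G}; column 2 has {B,C,D,E,F,G}, so it must be A.
(r7,c4): row 7 has {A,E,F,G}; column 4 has {B,C,E,F,G}, so it must be D.
(r7,c5): row 7 has {A,D,E,F,G}; column 5 has {A,B,D,E,F,G}, so it must be C.
(r7,c6): row 7 has {A,C,D,E,F,G}; column 6 has {A,C,D,E,F,G}, so it must be B.
(r2,c4): row 2 has {B,C,D,E,F,G}; column 4 has {B,C,D,E,F,G}, so it must be A.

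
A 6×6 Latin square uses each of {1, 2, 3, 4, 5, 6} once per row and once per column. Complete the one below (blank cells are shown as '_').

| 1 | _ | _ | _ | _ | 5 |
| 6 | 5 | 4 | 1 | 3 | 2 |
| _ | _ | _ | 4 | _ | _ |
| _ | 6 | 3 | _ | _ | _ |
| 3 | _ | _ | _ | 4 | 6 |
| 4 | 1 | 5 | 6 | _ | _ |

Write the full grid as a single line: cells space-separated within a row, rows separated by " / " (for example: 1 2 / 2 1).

1 4 2 3 6 5 / 6 5 4 1 3 2 / 2 3 6 4 5 1 / 5 6 3 2 1 4 / 3 2 1 5 4 6 / 4 1 5 6 2 3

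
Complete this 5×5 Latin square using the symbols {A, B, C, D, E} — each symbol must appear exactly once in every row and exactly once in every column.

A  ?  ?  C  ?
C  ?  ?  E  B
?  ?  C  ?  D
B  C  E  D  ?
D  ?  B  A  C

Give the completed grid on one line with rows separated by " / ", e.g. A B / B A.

row 1 has {A,C}; column 3 has {B,C,E} — only D is left for (r1,c3).
row 1 has {A,C,D}; column 5 has {B,C,D} — only E is left for (r1,c5).
row 2 has {B,C,E}; column 3 has {B,C,D,E} — only A is left for (r2,c3).
row 3 has {C,D}; column 1 has {A,B,C,D} — only E is left for (r3,c1).
row 3 has {C,D,E}; column 4 has {A,C,D,E} — only B is left for (r3,c4).
row 4 has {B,C,D,E}; column 5 has {B,C,D,E} — only A is left for (r4,c5).
row 5 has {A,B,C,D}; column 2 has {C} — only E is left for (r5,c2).
row 1 has {A,C,D,E}; column 2 has {C,E} — only B is left for (r1,c2).
row 2 has {A,B,C,E}; column 2 has {B,C,E} — only D is left for (r2,c2).
row 3 has {B,C,D,E}; column 2 has {B,C,D,E} — only A is left for (r3,c2).

A B D C E / C D A E B / E A C B D / B C E D A / D E B A C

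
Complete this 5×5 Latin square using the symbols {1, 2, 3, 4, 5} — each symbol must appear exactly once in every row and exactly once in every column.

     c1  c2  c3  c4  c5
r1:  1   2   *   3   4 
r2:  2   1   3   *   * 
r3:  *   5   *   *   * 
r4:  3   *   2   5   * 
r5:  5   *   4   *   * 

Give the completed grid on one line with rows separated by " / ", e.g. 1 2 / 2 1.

1 2 5 3 4 / 2 1 3 4 5 / 4 5 1 2 3 / 3 4 2 5 1 / 5 3 4 1 2

(r1,c3) = 5
(r2,c4) = 4
(r2,c5) = 5
(r3,c1) = 4
(r3,c3) = 1
(r3,c4) = 2
(r3,c5) = 3
(r4,c2) = 4
(r4,c5) = 1
(r5,c2) = 3
(r5,c4) = 1
(r5,c5) = 2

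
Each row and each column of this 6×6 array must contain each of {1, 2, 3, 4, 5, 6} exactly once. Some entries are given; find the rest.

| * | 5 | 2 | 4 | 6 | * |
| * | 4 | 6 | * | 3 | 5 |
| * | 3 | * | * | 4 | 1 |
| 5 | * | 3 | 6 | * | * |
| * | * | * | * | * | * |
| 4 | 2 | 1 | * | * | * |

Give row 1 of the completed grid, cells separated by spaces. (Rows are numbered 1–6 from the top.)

1 5 2 4 6 3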